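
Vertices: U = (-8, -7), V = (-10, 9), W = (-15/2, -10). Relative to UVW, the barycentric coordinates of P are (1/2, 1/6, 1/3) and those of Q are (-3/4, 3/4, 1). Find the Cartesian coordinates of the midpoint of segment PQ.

Barycentric coordinates of the midpoint are the average: (-1/8, 11/24, 2/3).
Converting: (-1/8)·U + (11/24)·V + (2/3)·W = (-103/12, -5/3).

(-103/12, -5/3)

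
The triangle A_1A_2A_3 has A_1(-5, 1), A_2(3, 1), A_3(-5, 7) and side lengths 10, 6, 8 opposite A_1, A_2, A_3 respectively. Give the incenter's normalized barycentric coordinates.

(5/12, 1/4, 1/3)

The incenter has barycentric coordinates proportional to the opposite side lengths: (10 : 6 : 8).
Normalizing by 10+6+8 = 24 gives (5/12, 1/4, 1/3).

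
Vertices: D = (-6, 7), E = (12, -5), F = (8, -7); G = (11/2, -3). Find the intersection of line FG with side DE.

Barycentric coordinates of G with respect to DEF: (1/4, 1/4, 1/2).
On side DE the F-coordinate is zero; dropping G's F-weight 1/2 and renormalizing the remaining 1/4 : 1/4 gives weights 1/2, 1/2 on D, E.
H = (1/2)·(-6, 7) + (1/2)·(12, -5) = (3, 1).

(3, 1)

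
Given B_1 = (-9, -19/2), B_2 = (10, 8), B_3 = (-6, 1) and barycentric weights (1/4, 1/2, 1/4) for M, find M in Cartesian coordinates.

M = (1/4)·B_1 + (1/2)·B_2 + (1/4)·B_3.
x-coordinate: (1/4)·(-9) + (1/2)·10 + (1/4)·(-6) = 5/4.
y-coordinate: (1/4)·(-19/2) + (1/2)·8 + (1/4)·1 = 15/8.

(5/4, 15/8)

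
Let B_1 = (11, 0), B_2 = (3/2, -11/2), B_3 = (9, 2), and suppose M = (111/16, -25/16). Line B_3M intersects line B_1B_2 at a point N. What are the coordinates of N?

(25/4, -11/4)

Barycentric coordinates of M with respect to B_1B_2B_3: (3/8, 3/8, 1/4).
On side B_1B_2 the B_3-coordinate is zero; dropping M's B_3-weight 1/4 and renormalizing the remaining 3/8 : 3/8 gives weights 1/2, 1/2 on B_1, B_2.
N = (1/2)·(11, 0) + (1/2)·(3/2, -11/2) = (25/4, -11/4).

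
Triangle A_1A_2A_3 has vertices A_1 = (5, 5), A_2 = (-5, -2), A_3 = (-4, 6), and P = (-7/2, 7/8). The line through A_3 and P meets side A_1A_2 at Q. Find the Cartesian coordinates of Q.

(-10/3, -5/6)

Barycentric coordinates of P with respect to A_1A_2A_3: (1/8, 5/8, 1/4).
On side A_1A_2 the A_3-coordinate is zero; dropping P's A_3-weight 1/4 and renormalizing the remaining 1/8 : 5/8 gives weights 1/6, 5/6 on A_1, A_2.
Q = (1/6)·(5, 5) + (5/6)·(-5, -2) = (-10/3, -5/6).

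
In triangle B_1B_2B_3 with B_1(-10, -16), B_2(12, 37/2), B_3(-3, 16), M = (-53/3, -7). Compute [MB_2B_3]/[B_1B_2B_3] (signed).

2/3

[B_1B_2B_3] = ½·((-10)·(37/2−16) + 12·(16−(-16)) + (-3)·(-16−(37/2))) = ½·(-25 + 384 + 207/2) = 925/4.
[MB_2B_3] = ½·((-53/3)·(37/2−16) + 12·(16−(-7)) + (-3)·(-7−(37/2))) = ½·(-265/6 + 276 + 153/2) = 925/6, so the ratio is (925/6)/(925/4) = 2/3.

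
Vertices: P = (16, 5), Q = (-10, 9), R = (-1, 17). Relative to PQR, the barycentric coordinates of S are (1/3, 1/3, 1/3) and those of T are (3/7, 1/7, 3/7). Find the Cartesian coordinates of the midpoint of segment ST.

Barycentric coordinates of the midpoint are the average: (8/21, 5/21, 8/21).
Converting: (8/21)·P + (5/21)·Q + (8/21)·R = (10/3, 221/21).

(10/3, 221/21)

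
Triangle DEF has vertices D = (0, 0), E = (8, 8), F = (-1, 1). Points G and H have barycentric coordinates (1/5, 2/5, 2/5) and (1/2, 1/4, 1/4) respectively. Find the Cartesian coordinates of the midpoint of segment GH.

(91/40, 117/40)

Barycentric coordinates of the midpoint are the average: (7/20, 13/40, 13/40).
Converting: (7/20)·D + (13/40)·E + (13/40)·F = (91/40, 117/40).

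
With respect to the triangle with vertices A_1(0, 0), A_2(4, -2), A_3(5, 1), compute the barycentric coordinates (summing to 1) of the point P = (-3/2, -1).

Signed area of the reference triangle: [A_1A_2A_3] = ½·(0·(-2−1) + 4·(1−0) + 5·(0−(-2))) = ½·(0 + 4 + 10) = 7.
[PA_2A_3] = ½·((-3/2)·(-2−1) + 4·(1−(-1)) + 5·(-1−(-2))) = ½·(9/2 + 8 + 5) = 35/4, so the A_1-coordinate is (35/4)/7 = 5/4.
[A_1PA_3] = ½·(0·(-1−1) + (-3/2)·(1−0) + 5·(0−(-1))) = ½·(0 − 3/2 + 5) = 7/4, so the A_2-coordinate is 1/4.
[A_1A_2P] = ½·(0·(-2−(-1)) + 4·(-1−0) + (-3/2)·(0−(-2))) = ½·(0 − 4 − 3) = -7/2, so the A_3-coordinate is -1/2.

(5/4, 1/4, -1/2)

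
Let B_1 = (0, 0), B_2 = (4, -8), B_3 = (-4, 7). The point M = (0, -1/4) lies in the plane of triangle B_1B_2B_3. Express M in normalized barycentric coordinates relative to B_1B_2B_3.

Signed area of the reference triangle: [B_1B_2B_3] = ½·(0·(-8−7) + 4·(7−0) + (-4)·(0−(-8))) = ½·(0 + 28 − 32) = -2.
[MB_2B_3] = ½·(0·(-8−7) + 4·(7−(-1/4)) + (-4)·(-1/4−(-8))) = ½·(0 + 29 − 31) = -1, so the B_1-coordinate is (-1)/(-2) = 1/2.
[B_1MB_3] = ½·(0·(-1/4−7) + 0·(7−0) + (-4)·(0−(-1/4))) = ½·(0 + 0 − 1) = -1/2, so the B_2-coordinate is 1/4.
[B_1B_2M] = ½·(0·(-8−(-1/4)) + 4·(-1/4−0) + 0·(0−(-8))) = ½·(0 − 1 + 0) = -1/2, so the B_3-coordinate is 1/4.

(1/2, 1/4, 1/4)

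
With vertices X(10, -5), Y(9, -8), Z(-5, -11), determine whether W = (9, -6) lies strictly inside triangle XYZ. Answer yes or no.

yes

Barycentric coordinates of W: (28/39, 3/13, 2/39).
The three coordinates are positive, positive, positive; a point is interior exactly when all three are positive.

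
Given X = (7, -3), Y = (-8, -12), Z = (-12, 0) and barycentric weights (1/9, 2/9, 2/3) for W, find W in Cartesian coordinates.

(-9, -3)

W = (1/9)·X + (2/9)·Y + (2/3)·Z.
x-coordinate: (1/9)·7 + (2/9)·(-8) + (2/3)·(-12) = -9.
y-coordinate: (1/9)·(-3) + (2/9)·(-12) + (2/3)·0 = -3.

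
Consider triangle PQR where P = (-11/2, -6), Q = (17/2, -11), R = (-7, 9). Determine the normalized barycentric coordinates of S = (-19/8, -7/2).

(1/2, 1/4, 1/4)

Signed area of the reference triangle: [PQR] = ½·((-11/2)·(-11−9) + (17/2)·(9−(-6)) + (-7)·(-6−(-11))) = ½·(110 + 255/2 − 35) = 405/4.
[SQR] = ½·((-19/8)·(-11−9) + (17/2)·(9−(-7/2)) + (-7)·(-7/2−(-11))) = ½·(95/2 + 425/4 − 105/2) = 405/8, so the P-coordinate is (405/8)/(405/4) = 1/2.
[PSR] = ½·((-11/2)·(-7/2−9) + (-19/8)·(9−(-6)) + (-7)·(-6−(-7/2))) = ½·(275/4 − 285/8 + 35/2) = 405/16, so the Q-coordinate is 1/4.
[PQS] = ½·((-11/2)·(-11−(-7/2)) + (17/2)·(-7/2−(-6)) + (-19/8)·(-6−(-11))) = ½·(165/4 + 85/4 − 95/8) = 405/16, so the R-coordinate is 1/4.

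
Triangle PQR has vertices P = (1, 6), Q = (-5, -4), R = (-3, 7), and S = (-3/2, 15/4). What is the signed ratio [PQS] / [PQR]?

[PQR] = ½·(1·(-4−7) + (-5)·(7−6) + (-3)·(6−(-4))) = ½·(-11 − 5 − 30) = -23.
[PQS] = ½·(1·(-4−(15/4)) + (-5)·(15/4−6) + (-3/2)·(6−(-4))) = ½·(-31/4 + 45/4 − 15) = -23/4, so the ratio is (-23/4)/(-23) = 1/4.

1/4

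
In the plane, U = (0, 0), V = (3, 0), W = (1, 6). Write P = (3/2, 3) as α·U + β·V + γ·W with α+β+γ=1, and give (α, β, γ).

(1/6, 1/3, 1/2)

Signed area of the reference triangle: [UVW] = ½·(0·(0−6) + 3·(6−0) + 1·(0−0)) = ½·(0 + 18 + 0) = 9.
[PVW] = ½·((3/2)·(0−6) + 3·(6−3) + 1·(3−0)) = ½·(-9 + 9 + 3) = 3/2, so the U-coordinate is (3/2)/9 = 1/6.
[UPW] = ½·(0·(3−6) + (3/2)·(6−0) + 1·(0−3)) = ½·(0 + 9 − 3) = 3, so the V-coordinate is 1/3.
[UVP] = ½·(0·(0−3) + 3·(3−0) + (3/2)·(0−0)) = ½·(0 + 9 + 0) = 9/2, so the W-coordinate is 1/2.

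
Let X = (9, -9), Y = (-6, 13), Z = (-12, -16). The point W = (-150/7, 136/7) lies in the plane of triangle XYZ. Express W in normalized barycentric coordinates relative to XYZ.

Signed area of the reference triangle: [XYZ] = ½·(9·(13−(-16)) + (-6)·(-16−(-9)) + (-12)·(-9−13)) = ½·(261 + 42 + 264) = 567/2.
[WYZ] = ½·((-150/7)·(13−(-16)) + (-6)·(-16−(136/7)) + (-12)·(136/7−13)) = ½·(-4350/7 + 1488/7 − 540/7) = -243, so the X-coordinate is (-243)/(567/2) = -6/7.
[XWZ] = ½·(9·(136/7−(-16)) + (-150/7)·(-16−(-9)) + (-12)·(-9−(136/7))) = ½·(2232/7 + 150 + 2388/7) = 405, so the Y-coordinate is 10/7.
[XYW] = ½·(9·(13−(136/7)) + (-6)·(136/7−(-9)) + (-150/7)·(-9−13)) = ½·(-405/7 − 1194/7 + 3300/7) = 243/2, so the Z-coordinate is 3/7.

(-6/7, 10/7, 3/7)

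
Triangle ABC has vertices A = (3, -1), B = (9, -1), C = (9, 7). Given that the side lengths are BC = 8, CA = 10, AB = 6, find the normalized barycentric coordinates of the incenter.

The incenter has barycentric coordinates proportional to the opposite side lengths: (8 : 10 : 6).
Normalizing by 8+10+6 = 24 gives (1/3, 5/12, 1/4).

(1/3, 5/12, 1/4)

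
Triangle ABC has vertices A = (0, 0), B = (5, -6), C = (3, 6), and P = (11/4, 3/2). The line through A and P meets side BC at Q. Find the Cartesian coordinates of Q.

(11/3, 2)

Barycentric coordinates of P with respect to ABC: (1/4, 1/4, 1/2).
On side BC the A-coordinate is zero; dropping P's A-weight 1/4 and renormalizing the remaining 1/4 : 1/2 gives weights 1/3, 2/3 on B, C.
Q = (1/3)·(5, -6) + (2/3)·(3, 6) = (11/3, 2).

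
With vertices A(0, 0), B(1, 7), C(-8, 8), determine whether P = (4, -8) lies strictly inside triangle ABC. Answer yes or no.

no

Barycentric coordinates of P: (33/16, -1/2, -9/16).
The three coordinates are positive, negative, negative; a point is interior exactly when all three are positive.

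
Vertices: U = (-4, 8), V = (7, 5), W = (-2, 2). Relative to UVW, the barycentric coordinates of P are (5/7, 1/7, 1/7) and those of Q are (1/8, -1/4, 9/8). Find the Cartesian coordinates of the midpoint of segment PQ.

Barycentric coordinates of the midpoint are the average: (47/112, -3/56, 71/112).
Converting: (47/112)·U + (-3/56)·V + (71/112)·W = (-93/28, 61/14).

(-93/28, 61/14)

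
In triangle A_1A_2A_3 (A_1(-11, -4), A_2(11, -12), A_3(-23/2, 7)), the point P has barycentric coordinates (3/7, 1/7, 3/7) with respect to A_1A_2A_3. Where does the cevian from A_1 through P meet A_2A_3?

(-47/8, 9/4)

Line A_1P meets A_2A_3 where the A_1-coordinate vanishes; zeroing P's A_1-weight and renormalizing leaves A_2, A_3-weights 1/7 : 3/7 → (1/4, 3/4).
So Q = (1/4)·A_2 + (3/4)·A_3 = (-47/8, 9/4).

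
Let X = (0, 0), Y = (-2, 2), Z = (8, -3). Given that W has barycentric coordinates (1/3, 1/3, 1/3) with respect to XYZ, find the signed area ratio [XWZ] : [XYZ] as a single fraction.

1/3

The signed ratio [XWZ]/[XYZ] equals the barycentric coordinate of W at vertex Y, which is 1/3.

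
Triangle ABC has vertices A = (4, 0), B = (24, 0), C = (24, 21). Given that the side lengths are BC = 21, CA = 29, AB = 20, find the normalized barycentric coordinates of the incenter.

The incenter has barycentric coordinates proportional to the opposite side lengths: (21 : 29 : 20).
Normalizing by 21+29+20 = 70 gives (3/10, 29/70, 2/7).

(3/10, 29/70, 2/7)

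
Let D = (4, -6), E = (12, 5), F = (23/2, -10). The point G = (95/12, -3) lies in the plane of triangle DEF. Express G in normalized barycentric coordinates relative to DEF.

(1/2, 1/3, 1/6)

Signed area of the reference triangle: [DEF] = ½·(4·(5−(-10)) + 12·(-10−(-6)) + (23/2)·(-6−5)) = ½·(60 − 48 − 253/2) = -229/4.
[GEF] = ½·((95/12)·(5−(-10)) + 12·(-10−(-3)) + (23/2)·(-3−5)) = ½·(475/4 − 84 − 92) = -229/8, so the D-coordinate is (-229/8)/(-229/4) = 1/2.
[DGF] = ½·(4·(-3−(-10)) + (95/12)·(-10−(-6)) + (23/2)·(-6−(-3))) = ½·(28 − 95/3 − 69/2) = -229/12, so the E-coordinate is 1/3.
[DEG] = ½·(4·(5−(-3)) + 12·(-3−(-6)) + (95/12)·(-6−5)) = ½·(32 + 36 − 1045/12) = -229/24, so the F-coordinate is 1/6.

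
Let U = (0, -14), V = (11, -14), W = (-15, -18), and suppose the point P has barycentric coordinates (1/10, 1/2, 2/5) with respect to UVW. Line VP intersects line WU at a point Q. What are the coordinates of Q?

(-12, -86/5)

Line VP meets WU where the V-coordinate vanishes; zeroing P's V-weight and renormalizing leaves W, U-weights 2/5 : 1/10 → (4/5, 1/5).
So Q = (4/5)·W + (1/5)·U = (-12, -86/5).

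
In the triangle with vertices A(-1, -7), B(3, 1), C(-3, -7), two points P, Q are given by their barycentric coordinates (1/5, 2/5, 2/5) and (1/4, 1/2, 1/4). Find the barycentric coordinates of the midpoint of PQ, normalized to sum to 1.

(9/40, 9/20, 13/40)

Since both coordinate triples sum to 1, the midpoint's barycentrics are the componentwise average.
(1/5+1/4)/2 = 9/40; similarly 9/20 and 13/40.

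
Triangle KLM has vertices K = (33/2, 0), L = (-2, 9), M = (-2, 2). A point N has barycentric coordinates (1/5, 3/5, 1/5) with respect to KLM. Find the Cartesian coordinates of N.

(17/10, 29/5)

N = (1/5)·K + (3/5)·L + (1/5)·M.
x-coordinate: (1/5)·(33/2) + (3/5)·(-2) + (1/5)·(-2) = 17/10.
y-coordinate: (1/5)·0 + (3/5)·9 + (1/5)·2 = 29/5.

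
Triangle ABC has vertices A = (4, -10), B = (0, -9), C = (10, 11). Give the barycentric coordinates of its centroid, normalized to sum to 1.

(1/3, 1/3, 1/3)

The centroid is the average of the vertices, so each weight is 1/3.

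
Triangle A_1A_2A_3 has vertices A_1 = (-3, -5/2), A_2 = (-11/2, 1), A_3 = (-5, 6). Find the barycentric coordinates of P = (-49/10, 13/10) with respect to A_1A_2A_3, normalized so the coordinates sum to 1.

Signed area of the reference triangle: [A_1A_2A_3] = ½·((-3)·(1−6) + (-11/2)·(6−(-5/2)) + (-5)·(-5/2−1)) = ½·(15 − 187/4 + 35/2) = -57/8.
[PA_2A_3] = ½·((-49/10)·(1−6) + (-11/2)·(6−(13/10)) + (-5)·(13/10−1)) = ½·(49/2 − 517/20 − 3/2) = -57/40, so the A_1-coordinate is (-57/40)/(-57/8) = 1/5.
[A_1PA_3] = ½·((-3)·(13/10−6) + (-49/10)·(6−(-5/2)) + (-5)·(-5/2−(13/10))) = ½·(141/10 − 833/20 + 19) = -171/40, so the A_2-coordinate is 3/5.
[A_1A_2P] = ½·((-3)·(1−(13/10)) + (-11/2)·(13/10−(-5/2)) + (-49/10)·(-5/2−1)) = ½·(9/10 − 209/10 + 343/20) = -57/40, so the A_3-coordinate is 1/5.
Check: 1/5 + 3/5 + 1/5 = 1.

(1/5, 3/5, 1/5)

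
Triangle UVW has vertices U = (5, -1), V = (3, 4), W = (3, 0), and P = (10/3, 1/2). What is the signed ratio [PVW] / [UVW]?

[UVW] = ½·(5·(4−0) + 3·(0−(-1)) + 3·(-1−4)) = ½·(20 + 3 − 15) = 4.
[PVW] = ½·((10/3)·(4−0) + 3·(0−(1/2)) + 3·(1/2−4)) = ½·(40/3 − 3/2 − 21/2) = 2/3, so the ratio is (2/3)/4 = 1/6.

1/6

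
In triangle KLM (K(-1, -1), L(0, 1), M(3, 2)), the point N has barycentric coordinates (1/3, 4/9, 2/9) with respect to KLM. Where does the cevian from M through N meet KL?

(-3/7, 1/7)

Line MN meets KL where the M-coordinate vanishes; zeroing N's M-weight and renormalizing leaves K, L-weights 1/3 : 4/9 → (3/7, 4/7).
So J = (3/7)·K + (4/7)·L = (-3/7, 1/7).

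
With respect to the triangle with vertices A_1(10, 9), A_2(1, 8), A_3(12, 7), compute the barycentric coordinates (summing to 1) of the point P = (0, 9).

(1/2, 1, -1/2)

Signed area of the reference triangle: [A_1A_2A_3] = ½·(10·(8−7) + 1·(7−9) + 12·(9−8)) = ½·(10 − 2 + 12) = 10.
[PA_2A_3] = ½·(0·(8−7) + 1·(7−9) + 12·(9−8)) = ½·(0 − 2 + 12) = 5, so the A_1-coordinate is 5/10 = 1/2.
[A_1PA_3] = ½·(10·(9−7) + 0·(7−9) + 12·(9−9)) = ½·(20 + 0 + 0) = 10, so the A_2-coordinate is 1.
[A_1A_2P] = ½·(10·(8−9) + 1·(9−9) + 0·(9−8)) = ½·(-10 + 0 + 0) = -5, so the A_3-coordinate is -1/2.
Check: 1/2 + 1 − 1/2 = 1.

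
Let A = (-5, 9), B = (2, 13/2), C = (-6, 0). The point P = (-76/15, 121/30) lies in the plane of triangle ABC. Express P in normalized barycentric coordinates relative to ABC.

Signed area of the reference triangle: [ABC] = ½·((-5)·(13/2−0) + 2·(0−9) + (-6)·(9−(13/2))) = ½·(-65/2 − 18 − 15) = -131/4.
[PBC] = ½·((-76/15)·(13/2−0) + 2·(0−(121/30)) + (-6)·(121/30−(13/2))) = ½·(-494/15 − 121/15 + 74/5) = -131/10, so the A-coordinate is (-131/10)/(-131/4) = 2/5.
[APC] = ½·((-5)·(121/30−0) + (-76/15)·(0−9) + (-6)·(9−(121/30))) = ½·(-121/6 + 228/5 − 149/5) = -131/60, so the B-coordinate is 1/15.
[ABP] = ½·((-5)·(13/2−(121/30)) + 2·(121/30−9) + (-76/15)·(9−(13/2))) = ½·(-37/3 − 149/15 − 38/3) = -262/15, so the C-coordinate is 8/15.

(2/5, 1/15, 8/15)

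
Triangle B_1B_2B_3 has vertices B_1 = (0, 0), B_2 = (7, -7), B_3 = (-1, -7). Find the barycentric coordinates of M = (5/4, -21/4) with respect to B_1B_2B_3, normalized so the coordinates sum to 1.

(1/4, 1/4, 1/2)

Signed area of the reference triangle: [B_1B_2B_3] = ½·(0·(-7−(-7)) + 7·(-7−0) + (-1)·(0−(-7))) = ½·(0 − 49 − 7) = -28.
[MB_2B_3] = ½·((5/4)·(-7−(-7)) + 7·(-7−(-21/4)) + (-1)·(-21/4−(-7))) = ½·(0 − 49/4 − 7/4) = -7, so the B_1-coordinate is (-7)/(-28) = 1/4.
[B_1MB_3] = ½·(0·(-21/4−(-7)) + (5/4)·(-7−0) + (-1)·(0−(-21/4))) = ½·(0 − 35/4 − 21/4) = -7, so the B_2-coordinate is 1/4.
[B_1B_2M] = ½·(0·(-7−(-21/4)) + 7·(-21/4−0) + (5/4)·(0−(-7))) = ½·(0 − 147/4 + 35/4) = -14, so the B_3-coordinate is 1/2.
Check: 1/4 + 1/4 + 1/2 = 1.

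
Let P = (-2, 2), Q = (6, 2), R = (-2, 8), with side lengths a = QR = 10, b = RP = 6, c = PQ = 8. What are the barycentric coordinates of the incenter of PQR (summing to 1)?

The incenter has barycentric coordinates proportional to the opposite side lengths: (10 : 6 : 8).
Normalizing by 10+6+8 = 24 gives (5/12, 1/4, 1/3).

(5/12, 1/4, 1/3)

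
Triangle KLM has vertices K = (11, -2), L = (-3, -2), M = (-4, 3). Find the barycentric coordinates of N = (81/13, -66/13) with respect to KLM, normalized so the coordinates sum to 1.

(8/13, 1, -8/13)

Signed area of the reference triangle: [KLM] = ½·(11·(-2−3) + (-3)·(3−(-2)) + (-4)·(-2−(-2))) = ½·(-55 − 15 + 0) = -35.
[NLM] = ½·((81/13)·(-2−3) + (-3)·(3−(-66/13)) + (-4)·(-66/13−(-2))) = ½·(-405/13 − 315/13 + 160/13) = -280/13, so the K-coordinate is (-280/13)/(-35) = 8/13.
[KNM] = ½·(11·(-66/13−3) + (81/13)·(3−(-2)) + (-4)·(-2−(-66/13))) = ½·(-1155/13 + 405/13 − 160/13) = -35, so the L-coordinate is 1.
[KLN] = ½·(11·(-2−(-66/13)) + (-3)·(-66/13−(-2)) + (81/13)·(-2−(-2))) = ½·(440/13 + 120/13 + 0) = 280/13, so the M-coordinate is -8/13.
Check: 8/13 + 1 − 8/13 = 1.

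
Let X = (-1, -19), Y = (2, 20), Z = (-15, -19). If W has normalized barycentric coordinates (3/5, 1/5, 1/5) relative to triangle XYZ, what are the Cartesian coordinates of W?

W = (3/5)·X + (1/5)·Y + (1/5)·Z.
x-coordinate: (3/5)·(-1) + (1/5)·2 + (1/5)·(-15) = -16/5.
y-coordinate: (3/5)·(-19) + (1/5)·20 + (1/5)·(-19) = -56/5.

(-16/5, -56/5)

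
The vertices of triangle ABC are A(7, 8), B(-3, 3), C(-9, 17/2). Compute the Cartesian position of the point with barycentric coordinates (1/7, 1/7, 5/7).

(-41/7, 107/14)

P = (1/7)·A + (1/7)·B + (5/7)·C.
x-coordinate: (1/7)·7 + (1/7)·(-3) + (5/7)·(-9) = -41/7.
y-coordinate: (1/7)·8 + (1/7)·3 + (5/7)·(17/2) = 107/14.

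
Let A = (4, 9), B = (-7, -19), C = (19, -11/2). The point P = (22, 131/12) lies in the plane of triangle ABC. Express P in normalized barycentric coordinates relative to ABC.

Signed area of the reference triangle: [ABC] = ½·(4·(-19−(-11/2)) + (-7)·(-11/2−9) + 19·(9−(-19))) = ½·(-54 + 203/2 + 532) = 1159/4.
[PBC] = ½·(22·(-19−(-11/2)) + (-7)·(-11/2−(131/12)) + 19·(131/12−(-19))) = ½·(-297 + 1379/12 + 6821/12) = 1159/6, so the A-coordinate is (1159/6)/(1159/4) = 2/3.
[APC] = ½·(4·(131/12−(-11/2)) + 22·(-11/2−9) + 19·(9−(131/12))) = ½·(197/3 − 319 − 437/12) = -1159/8, so the B-coordinate is -1/2.
[ABP] = ½·(4·(-19−(131/12)) + (-7)·(131/12−9) + 22·(9−(-19))) = ½·(-359/3 − 161/12 + 616) = 5795/24, so the C-coordinate is 5/6.

(2/3, -1/2, 5/6)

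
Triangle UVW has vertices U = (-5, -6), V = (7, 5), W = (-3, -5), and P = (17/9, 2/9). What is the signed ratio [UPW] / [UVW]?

[UVW] = ½·((-5)·(5−(-5)) + 7·(-5−(-6)) + (-3)·(-6−5)) = ½·(-50 + 7 + 33) = -5.
[UPW] = ½·((-5)·(2/9−(-5)) + (17/9)·(-5−(-6)) + (-3)·(-6−(2/9))) = ½·(-235/9 + 17/9 + 56/3) = -25/9, so the ratio is (-25/9)/(-5) = 5/9.

5/9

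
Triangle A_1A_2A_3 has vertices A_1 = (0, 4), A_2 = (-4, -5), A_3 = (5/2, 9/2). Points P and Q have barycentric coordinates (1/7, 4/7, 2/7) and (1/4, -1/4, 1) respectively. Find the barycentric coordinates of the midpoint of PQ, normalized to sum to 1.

Since both coordinate triples sum to 1, the midpoint's barycentrics are the componentwise average.
(1/7+1/4)/2 = 11/56; similarly 9/56 and 9/14.

(11/56, 9/56, 9/14)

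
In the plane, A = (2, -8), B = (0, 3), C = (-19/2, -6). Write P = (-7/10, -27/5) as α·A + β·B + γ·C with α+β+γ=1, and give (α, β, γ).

(3/5, 1/5, 1/5)

Signed area of the reference triangle: [ABC] = ½·(2·(3−(-6)) + 0·(-6−(-8)) + (-19/2)·(-8−3)) = ½·(18 + 0 + 209/2) = 245/4.
[PBC] = ½·((-7/10)·(3−(-6)) + 0·(-6−(-27/5)) + (-19/2)·(-27/5−3)) = ½·(-63/10 + 0 + 399/5) = 147/4, so the A-coordinate is (147/4)/(245/4) = 3/5.
[APC] = ½·(2·(-27/5−(-6)) + (-7/10)·(-6−(-8)) + (-19/2)·(-8−(-27/5))) = ½·(6/5 − 7/5 + 247/10) = 49/4, so the B-coordinate is 1/5.
[ABP] = ½·(2·(3−(-27/5)) + 0·(-27/5−(-8)) + (-7/10)·(-8−3)) = ½·(84/5 + 0 + 77/10) = 49/4, so the C-coordinate is 1/5.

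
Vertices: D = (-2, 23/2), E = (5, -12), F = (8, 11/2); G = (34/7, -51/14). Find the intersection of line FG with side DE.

(18/5, -73/10)

Barycentric coordinates of G with respect to DEF: (1/7, 4/7, 2/7).
On side DE the F-coordinate is zero; dropping G's F-weight 2/7 and renormalizing the remaining 1/7 : 4/7 gives weights 1/5, 4/5 on D, E.
H = (1/5)·(-2, 23/2) + (4/5)·(5, -12) = (18/5, -73/10).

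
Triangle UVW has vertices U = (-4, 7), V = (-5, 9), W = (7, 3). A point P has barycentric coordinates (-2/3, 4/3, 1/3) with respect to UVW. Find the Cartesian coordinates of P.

P = (-2/3)·U + (4/3)·V + (1/3)·W.
x-coordinate: (-2/3)·(-4) + (4/3)·(-5) + (1/3)·7 = -5/3.
y-coordinate: (-2/3)·7 + (4/3)·9 + (1/3)·3 = 25/3.

(-5/3, 25/3)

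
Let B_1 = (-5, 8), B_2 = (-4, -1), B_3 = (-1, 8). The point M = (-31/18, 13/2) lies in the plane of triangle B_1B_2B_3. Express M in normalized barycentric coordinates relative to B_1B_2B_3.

Signed area of the reference triangle: [B_1B_2B_3] = ½·((-5)·(-1−8) + (-4)·(8−8) + (-1)·(8−(-1))) = ½·(45 + 0 − 9) = 18.
[MB_2B_3] = ½·((-31/18)·(-1−8) + (-4)·(8−(13/2)) + (-1)·(13/2−(-1))) = ½·(31/2 − 6 − 15/2) = 1, so the B_1-coordinate is 1/18 = 1/18.
[B_1MB_3] = ½·((-5)·(13/2−8) + (-31/18)·(8−8) + (-1)·(8−(13/2))) = ½·(15/2 + 0 − 3/2) = 3, so the B_2-coordinate is 1/6.
[B_1B_2M] = ½·((-5)·(-1−(13/2)) + (-4)·(13/2−8) + (-31/18)·(8−(-1))) = ½·(75/2 + 6 − 31/2) = 14, so the B_3-coordinate is 7/9.
Check: 1/18 + 1/6 + 7/9 = 1.

(1/18, 1/6, 7/9)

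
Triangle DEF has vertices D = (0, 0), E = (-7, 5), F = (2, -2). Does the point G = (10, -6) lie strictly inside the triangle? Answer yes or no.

Barycentric coordinates of G: (5, -2, -2).
The three coordinates are positive, negative, negative; a point is interior exactly when all three are positive.

no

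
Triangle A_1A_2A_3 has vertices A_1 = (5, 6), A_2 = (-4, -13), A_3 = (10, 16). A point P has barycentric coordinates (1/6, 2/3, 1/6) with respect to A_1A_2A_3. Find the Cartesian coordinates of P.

P = (1/6)·A_1 + (2/3)·A_2 + (1/6)·A_3.
x-coordinate: (1/6)·5 + (2/3)·(-4) + (1/6)·10 = -1/6.
y-coordinate: (1/6)·6 + (2/3)·(-13) + (1/6)·16 = -5.

(-1/6, -5)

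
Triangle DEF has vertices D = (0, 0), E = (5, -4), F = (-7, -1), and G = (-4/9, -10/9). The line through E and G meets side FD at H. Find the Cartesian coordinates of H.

Barycentric coordinates of G with respect to DEF: (5/9, 2/9, 2/9).
On side FD the E-coordinate is zero; dropping G's E-weight 2/9 and renormalizing the remaining 2/9 : 5/9 gives weights 2/7, 5/7 on F, D.
H = (2/7)·(-7, -1) + (5/7)·(0, 0) = (-2, -2/7).

(-2, -2/7)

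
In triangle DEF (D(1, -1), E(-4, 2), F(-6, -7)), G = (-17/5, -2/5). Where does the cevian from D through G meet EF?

Barycentric coordinates of G with respect to DEF: (1/5, 3/5, 1/5).
On side EF the D-coordinate is zero; dropping G's D-weight 1/5 and renormalizing the remaining 3/5 : 1/5 gives weights 3/4, 1/4 on E, F.
H = (3/4)·(-4, 2) + (1/4)·(-6, -7) = (-9/2, -1/4).

(-9/2, -1/4)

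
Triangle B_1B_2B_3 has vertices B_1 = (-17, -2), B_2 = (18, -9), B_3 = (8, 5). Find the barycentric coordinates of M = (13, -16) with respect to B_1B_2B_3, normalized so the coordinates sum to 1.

(1/3, 4/3, -2/3)

Signed area of the reference triangle: [B_1B_2B_3] = ½·((-17)·(-9−5) + 18·(5−(-2)) + 8·(-2−(-9))) = ½·(238 + 126 + 56) = 210.
[MB_2B_3] = ½·(13·(-9−5) + 18·(5−(-16)) + 8·(-16−(-9))) = ½·(-182 + 378 − 56) = 70, so the B_1-coordinate is 70/210 = 1/3.
[B_1MB_3] = ½·((-17)·(-16−5) + 13·(5−(-2)) + 8·(-2−(-16))) = ½·(357 + 91 + 112) = 280, so the B_2-coordinate is 4/3.
[B_1B_2M] = ½·((-17)·(-9−(-16)) + 18·(-16−(-2)) + 13·(-2−(-9))) = ½·(-119 − 252 + 91) = -140, so the B_3-coordinate is -2/3.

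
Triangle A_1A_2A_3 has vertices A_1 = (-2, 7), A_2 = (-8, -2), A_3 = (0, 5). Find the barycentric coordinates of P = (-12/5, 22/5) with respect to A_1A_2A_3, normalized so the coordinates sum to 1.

Signed area of the reference triangle: [A_1A_2A_3] = ½·((-2)·(-2−5) + (-8)·(5−7) + 0·(7−(-2))) = ½·(14 + 16 + 0) = 15.
[PA_2A_3] = ½·((-12/5)·(-2−5) + (-8)·(5−(22/5)) + 0·(22/5−(-2))) = ½·(84/5 − 24/5 + 0) = 6, so the A_1-coordinate is 6/15 = 2/5.
[A_1PA_3] = ½·((-2)·(22/5−5) + (-12/5)·(5−7) + 0·(7−(22/5))) = ½·(6/5 + 24/5 + 0) = 3, so the A_2-coordinate is 1/5.
[A_1A_2P] = ½·((-2)·(-2−(22/5)) + (-8)·(22/5−7) + (-12/5)·(7−(-2))) = ½·(64/5 + 104/5 − 108/5) = 6, so the A_3-coordinate is 2/5.
Check: 2/5 + 1/5 + 2/5 = 1.

(2/5, 1/5, 2/5)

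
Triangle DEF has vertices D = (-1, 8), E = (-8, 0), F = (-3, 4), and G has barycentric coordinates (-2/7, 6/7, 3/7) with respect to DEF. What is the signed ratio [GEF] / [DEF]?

-2/7

The signed ratio [GEF]/[DEF] equals the barycentric coordinate of G at vertex D, which is -2/7.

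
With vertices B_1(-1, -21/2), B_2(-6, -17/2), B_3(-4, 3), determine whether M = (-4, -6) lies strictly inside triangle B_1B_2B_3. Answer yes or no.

Barycentric coordinates of M: (12/41, 18/41, 11/41).
The three coordinates are positive, positive, positive; a point is interior exactly when all three are positive.

yes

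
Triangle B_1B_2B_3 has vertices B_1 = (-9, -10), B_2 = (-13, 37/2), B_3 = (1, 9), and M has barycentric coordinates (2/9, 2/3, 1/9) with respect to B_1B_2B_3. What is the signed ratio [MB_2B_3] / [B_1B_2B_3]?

2/9

The signed ratio [MB_2B_3]/[B_1B_2B_3] equals the barycentric coordinate of M at vertex B_1, which is 2/9.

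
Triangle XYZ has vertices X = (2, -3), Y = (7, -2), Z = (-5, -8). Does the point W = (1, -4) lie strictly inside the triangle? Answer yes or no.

yes

Barycentric coordinates of W: (2/3, 1/9, 2/9).
The three coordinates are positive, positive, positive; a point is interior exactly when all three are positive.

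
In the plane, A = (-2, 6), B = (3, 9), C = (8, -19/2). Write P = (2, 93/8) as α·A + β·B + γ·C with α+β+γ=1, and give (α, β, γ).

(1/20, 11/10, -3/20)

Signed area of the reference triangle: [ABC] = ½·((-2)·(9−(-19/2)) + 3·(-19/2−6) + 8·(6−9)) = ½·(-37 − 93/2 − 24) = -215/4.
[PBC] = ½·(2·(9−(-19/2)) + 3·(-19/2−(93/8)) + 8·(93/8−9)) = ½·(37 − 507/8 + 21) = -43/16, so the A-coordinate is (-43/16)/(-215/4) = 1/20.
[APC] = ½·((-2)·(93/8−(-19/2)) + 2·(-19/2−6) + 8·(6−(93/8))) = ½·(-169/4 − 31 − 45) = -473/8, so the B-coordinate is 11/10.
[ABP] = ½·((-2)·(9−(93/8)) + 3·(93/8−6) + 2·(6−9)) = ½·(21/4 + 135/8 − 6) = 129/16, so the C-coordinate is -3/20.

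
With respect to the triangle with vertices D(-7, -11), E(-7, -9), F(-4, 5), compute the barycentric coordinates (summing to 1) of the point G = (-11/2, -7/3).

Signed area of the reference triangle: [DEF] = ½·((-7)·(-9−5) + (-7)·(5−(-11)) + (-4)·(-11−(-9))) = ½·(98 − 112 + 8) = -3.
[GEF] = ½·((-11/2)·(-9−5) + (-7)·(5−(-7/3)) + (-4)·(-7/3−(-9))) = ½·(77 − 154/3 − 80/3) = -1/2, so the D-coordinate is (-1/2)/(-3) = 1/6.
[DGF] = ½·((-7)·(-7/3−5) + (-11/2)·(5−(-11)) + (-4)·(-11−(-7/3))) = ½·(154/3 − 88 + 104/3) = -1, so the E-coordinate is 1/3.
[DEG] = ½·((-7)·(-9−(-7/3)) + (-7)·(-7/3−(-11)) + (-11/2)·(-11−(-9))) = ½·(140/3 − 182/3 + 11) = -3/2, so the F-coordinate is 1/2.
Check: 1/6 + 1/3 + 1/2 = 1.

(1/6, 1/3, 1/2)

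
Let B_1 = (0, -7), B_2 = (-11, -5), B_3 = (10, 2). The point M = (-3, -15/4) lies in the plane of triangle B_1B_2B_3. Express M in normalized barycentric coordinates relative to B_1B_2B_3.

(1/4, 1/2, 1/4)

Signed area of the reference triangle: [B_1B_2B_3] = ½·(0·(-5−2) + (-11)·(2−(-7)) + 10·(-7−(-5))) = ½·(0 − 99 − 20) = -119/2.
[MB_2B_3] = ½·((-3)·(-5−2) + (-11)·(2−(-15/4)) + 10·(-15/4−(-5))) = ½·(21 − 253/4 + 25/2) = -119/8, so the B_1-coordinate is (-119/8)/(-119/2) = 1/4.
[B_1MB_3] = ½·(0·(-15/4−2) + (-3)·(2−(-7)) + 10·(-7−(-15/4))) = ½·(0 − 27 − 65/2) = -119/4, so the B_2-coordinate is 1/2.
[B_1B_2M] = ½·(0·(-5−(-15/4)) + (-11)·(-15/4−(-7)) + (-3)·(-7−(-5))) = ½·(0 − 143/4 + 6) = -119/8, so the B_3-coordinate is 1/4.
Check: 1/4 + 1/2 + 1/4 = 1.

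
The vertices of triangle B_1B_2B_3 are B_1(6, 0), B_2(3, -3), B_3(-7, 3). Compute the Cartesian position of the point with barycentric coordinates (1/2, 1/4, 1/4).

(2, 0)

M = (1/2)·B_1 + (1/4)·B_2 + (1/4)·B_3.
x-coordinate: (1/2)·6 + (1/4)·3 + (1/4)·(-7) = 2.
y-coordinate: (1/2)·0 + (1/4)·(-3) + (1/4)·3 = 0.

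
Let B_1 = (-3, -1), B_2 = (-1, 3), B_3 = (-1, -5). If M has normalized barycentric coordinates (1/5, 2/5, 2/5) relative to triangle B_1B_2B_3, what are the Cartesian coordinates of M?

M = (1/5)·B_1 + (2/5)·B_2 + (2/5)·B_3.
x-coordinate: (1/5)·(-3) + (2/5)·(-1) + (2/5)·(-1) = -7/5.
y-coordinate: (1/5)·(-1) + (2/5)·3 + (2/5)·(-5) = -1.

(-7/5, -1)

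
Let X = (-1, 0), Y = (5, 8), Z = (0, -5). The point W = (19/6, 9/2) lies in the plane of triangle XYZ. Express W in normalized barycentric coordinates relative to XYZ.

Signed area of the reference triangle: [XYZ] = ½·((-1)·(8−(-5)) + 5·(-5−0) + 0·(0−8)) = ½·(-13 − 25 + 0) = -19.
[WYZ] = ½·((19/6)·(8−(-5)) + 5·(-5−(9/2)) + 0·(9/2−8)) = ½·(247/6 − 95/2 + 0) = -19/6, so the X-coordinate is (-19/6)/(-19) = 1/6.
[XWZ] = ½·((-1)·(9/2−(-5)) + (19/6)·(-5−0) + 0·(0−(9/2))) = ½·(-19/2 − 95/6 + 0) = -38/3, so the Y-coordinate is 2/3.
[XYW] = ½·((-1)·(8−(9/2)) + 5·(9/2−0) + (19/6)·(0−8)) = ½·(-7/2 + 45/2 − 76/3) = -19/6, so the Z-coordinate is 1/6.

(1/6, 2/3, 1/6)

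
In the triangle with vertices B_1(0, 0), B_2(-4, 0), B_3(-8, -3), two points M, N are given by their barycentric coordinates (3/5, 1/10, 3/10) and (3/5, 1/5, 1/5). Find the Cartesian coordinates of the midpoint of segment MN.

(-13/5, -3/4)

Barycentric coordinates of the midpoint are the average: (3/5, 3/20, 1/4).
Converting: (3/5)·B_1 + (3/20)·B_2 + (1/4)·B_3 = (-13/5, -3/4).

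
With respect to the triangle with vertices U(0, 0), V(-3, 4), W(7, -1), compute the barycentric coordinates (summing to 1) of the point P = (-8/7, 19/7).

Signed area of the reference triangle: [UVW] = ½·(0·(4−(-1)) + (-3)·(-1−0) + 7·(0−4)) = ½·(0 + 3 − 28) = -25/2.
[PVW] = ½·((-8/7)·(4−(-1)) + (-3)·(-1−(19/7)) + 7·(19/7−4)) = ½·(-40/7 + 78/7 − 9) = -25/14, so the U-coordinate is (-25/14)/(-25/2) = 1/7.
[UPW] = ½·(0·(19/7−(-1)) + (-8/7)·(-1−0) + 7·(0−(19/7))) = ½·(0 + 8/7 − 19) = -125/14, so the V-coordinate is 5/7.
[UVP] = ½·(0·(4−(19/7)) + (-3)·(19/7−0) + (-8/7)·(0−4)) = ½·(0 − 57/7 + 32/7) = -25/14, so the W-coordinate is 1/7.
Check: 1/7 + 5/7 + 1/7 = 1.

(1/7, 5/7, 1/7)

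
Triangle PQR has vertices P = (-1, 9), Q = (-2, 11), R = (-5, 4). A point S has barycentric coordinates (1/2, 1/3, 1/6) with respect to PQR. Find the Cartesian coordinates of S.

S = (1/2)·P + (1/3)·Q + (1/6)·R.
x-coordinate: (1/2)·(-1) + (1/3)·(-2) + (1/6)·(-5) = -2.
y-coordinate: (1/2)·9 + (1/3)·11 + (1/6)·4 = 53/6.

(-2, 53/6)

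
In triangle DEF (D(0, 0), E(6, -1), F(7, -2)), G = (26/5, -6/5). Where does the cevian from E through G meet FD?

(14/3, -4/3)

Barycentric coordinates of G with respect to DEF: (1/5, 2/5, 2/5).
On side FD the E-coordinate is zero; dropping G's E-weight 2/5 and renormalizing the remaining 2/5 : 1/5 gives weights 2/3, 1/3 on F, D.
H = (2/3)·(7, -2) + (1/3)·(0, 0) = (14/3, -4/3).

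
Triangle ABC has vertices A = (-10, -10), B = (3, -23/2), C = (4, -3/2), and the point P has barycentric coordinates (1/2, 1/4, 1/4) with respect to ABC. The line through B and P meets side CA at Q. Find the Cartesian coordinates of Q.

Line BP meets CA where the B-coordinate vanishes; zeroing P's B-weight and renormalizing leaves C, A-weights 1/4 : 1/2 → (1/3, 2/3).
So Q = (1/3)·C + (2/3)·A = (-16/3, -43/6).

(-16/3, -43/6)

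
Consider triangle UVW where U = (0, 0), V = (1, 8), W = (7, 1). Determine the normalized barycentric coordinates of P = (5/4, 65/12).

Signed area of the reference triangle: [UVW] = ½·(0·(8−1) + 1·(1−0) + 7·(0−8)) = ½·(0 + 1 − 56) = -55/2.
[PVW] = ½·((5/4)·(8−1) + 1·(1−(65/12)) + 7·(65/12−8)) = ½·(35/4 − 53/12 − 217/12) = -55/8, so the U-coordinate is (-55/8)/(-55/2) = 1/4.
[UPW] = ½·(0·(65/12−1) + (5/4)·(1−0) + 7·(0−(65/12))) = ½·(0 + 5/4 − 455/12) = -55/3, so the V-coordinate is 2/3.
[UVP] = ½·(0·(8−(65/12)) + 1·(65/12−0) + (5/4)·(0−8)) = ½·(0 + 65/12 − 10) = -55/24, so the W-coordinate is 1/12.
Check: 1/4 + 2/3 + 1/12 = 1.

(1/4, 2/3, 1/12)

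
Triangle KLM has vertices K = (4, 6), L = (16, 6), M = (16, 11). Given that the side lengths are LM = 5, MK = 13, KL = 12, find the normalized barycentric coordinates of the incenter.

(1/6, 13/30, 2/5)

The incenter has barycentric coordinates proportional to the opposite side lengths: (5 : 13 : 12).
Normalizing by 5+13+12 = 30 gives (1/6, 13/30, 2/5).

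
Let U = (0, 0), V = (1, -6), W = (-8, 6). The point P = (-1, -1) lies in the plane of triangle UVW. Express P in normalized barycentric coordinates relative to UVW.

Signed area of the reference triangle: [UVW] = ½·(0·(-6−6) + 1·(6−0) + (-8)·(0−(-6))) = ½·(0 + 6 − 48) = -21.
[PVW] = ½·((-1)·(-6−6) + 1·(6−(-1)) + (-8)·(-1−(-6))) = ½·(12 + 7 − 40) = -21/2, so the U-coordinate is (-21/2)/(-21) = 1/2.
[UPW] = ½·(0·(-1−6) + (-1)·(6−0) + (-8)·(0−(-1))) = ½·(0 − 6 − 8) = -7, so the V-coordinate is 1/3.
[UVP] = ½·(0·(-6−(-1)) + 1·(-1−0) + (-1)·(0−(-6))) = ½·(0 − 1 − 6) = -7/2, so the W-coordinate is 1/6.
Check: 1/2 + 1/3 + 1/6 = 1.

(1/2, 1/3, 1/6)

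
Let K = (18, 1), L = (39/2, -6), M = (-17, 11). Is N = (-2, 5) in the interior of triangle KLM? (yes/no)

yes

Barycentric coordinates of N: (18/115, 6/23, 67/115).
The three coordinates are positive, positive, positive; a point is interior exactly when all three are positive.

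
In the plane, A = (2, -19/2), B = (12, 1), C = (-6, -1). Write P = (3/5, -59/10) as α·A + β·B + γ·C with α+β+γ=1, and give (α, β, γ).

(3/5, 1/10, 3/10)

Signed area of the reference triangle: [ABC] = ½·(2·(1−(-1)) + 12·(-1−(-19/2)) + (-6)·(-19/2−1)) = ½·(4 + 102 + 63) = 169/2.
[PBC] = ½·((3/5)·(1−(-1)) + 12·(-1−(-59/10)) + (-6)·(-59/10−1)) = ½·(6/5 + 294/5 + 207/5) = 507/10, so the A-coordinate is (507/10)/(169/2) = 3/5.
[APC] = ½·(2·(-59/10−(-1)) + (3/5)·(-1−(-19/2)) + (-6)·(-19/2−(-59/10))) = ½·(-49/5 + 51/10 + 108/5) = 169/20, so the B-coordinate is 1/10.
[ABP] = ½·(2·(1−(-59/10)) + 12·(-59/10−(-19/2)) + (3/5)·(-19/2−1)) = ½·(69/5 + 216/5 − 63/10) = 507/20, so the C-coordinate is 3/10.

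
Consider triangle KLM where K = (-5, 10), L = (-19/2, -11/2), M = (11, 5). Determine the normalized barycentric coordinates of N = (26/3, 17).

Signed area of the reference triangle: [KLM] = ½·((-5)·(-11/2−5) + (-19/2)·(5−10) + 11·(10−(-11/2))) = ½·(105/2 + 95/2 + 341/2) = 541/4.
[NLM] = ½·((26/3)·(-11/2−5) + (-19/2)·(5−17) + 11·(17−(-11/2))) = ½·(-91 + 114 + 495/2) = 541/4, so the K-coordinate is (541/4)/(541/4) = 1.
[KNM] = ½·((-5)·(17−5) + (26/3)·(5−10) + 11·(10−17)) = ½·(-60 − 130/3 − 77) = -541/6, so the L-coordinate is -2/3.
[KLN] = ½·((-5)·(-11/2−17) + (-19/2)·(17−10) + (26/3)·(10−(-11/2))) = ½·(225/2 − 133/2 + 403/3) = 541/6, so the M-coordinate is 2/3.

(1, -2/3, 2/3)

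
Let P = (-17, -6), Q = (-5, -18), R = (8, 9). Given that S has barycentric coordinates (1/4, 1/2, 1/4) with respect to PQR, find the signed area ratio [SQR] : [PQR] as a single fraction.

The signed ratio [SQR]/[PQR] equals the barycentric coordinate of S at vertex P, which is 1/4.

1/4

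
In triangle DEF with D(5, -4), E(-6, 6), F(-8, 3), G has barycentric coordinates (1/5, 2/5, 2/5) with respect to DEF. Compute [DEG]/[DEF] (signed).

2/5

The signed ratio [DEG]/[DEF] equals the barycentric coordinate of G at vertex F, which is 2/5.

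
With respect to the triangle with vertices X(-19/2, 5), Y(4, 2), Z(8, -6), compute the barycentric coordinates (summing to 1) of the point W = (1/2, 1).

Signed area of the reference triangle: [XYZ] = ½·((-19/2)·(2−(-6)) + 4·(-6−5) + 8·(5−2)) = ½·(-76 − 44 + 24) = -48.
[WYZ] = ½·((1/2)·(2−(-6)) + 4·(-6−1) + 8·(1−2)) = ½·(4 − 28 − 8) = -16, so the X-coordinate is (-16)/(-48) = 1/3.
[XWZ] = ½·((-19/2)·(1−(-6)) + (1/2)·(-6−5) + 8·(5−1)) = ½·(-133/2 − 11/2 + 32) = -20, so the Y-coordinate is 5/12.
[XYW] = ½·((-19/2)·(2−1) + 4·(1−5) + (1/2)·(5−2)) = ½·(-19/2 − 16 + 3/2) = -12, so the Z-coordinate is 1/4.
Check: 1/3 + 5/12 + 1/4 = 1.

(1/3, 5/12, 1/4)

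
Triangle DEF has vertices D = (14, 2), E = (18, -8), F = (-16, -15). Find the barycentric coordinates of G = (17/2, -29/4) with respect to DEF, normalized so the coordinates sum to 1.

(1/4, 1/2, 1/4)

Signed area of the reference triangle: [DEF] = ½·(14·(-8−(-15)) + 18·(-15−2) + (-16)·(2−(-8))) = ½·(98 − 306 − 160) = -184.
[GEF] = ½·((17/2)·(-8−(-15)) + 18·(-15−(-29/4)) + (-16)·(-29/4−(-8))) = ½·(119/2 − 279/2 − 12) = -46, so the D-coordinate is (-46)/(-184) = 1/4.
[DGF] = ½·(14·(-29/4−(-15)) + (17/2)·(-15−2) + (-16)·(2−(-29/4))) = ½·(217/2 − 289/2 − 148) = -92, so the E-coordinate is 1/2.
[DEG] = ½·(14·(-8−(-29/4)) + 18·(-29/4−2) + (17/2)·(2−(-8))) = ½·(-21/2 − 333/2 + 85) = -46, so the F-coordinate is 1/4.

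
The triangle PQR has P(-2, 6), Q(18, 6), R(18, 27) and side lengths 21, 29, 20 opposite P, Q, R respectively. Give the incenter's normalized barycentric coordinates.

The incenter has barycentric coordinates proportional to the opposite side lengths: (21 : 29 : 20).
Normalizing by 21+29+20 = 70 gives (3/10, 29/70, 2/7).

(3/10, 29/70, 2/7)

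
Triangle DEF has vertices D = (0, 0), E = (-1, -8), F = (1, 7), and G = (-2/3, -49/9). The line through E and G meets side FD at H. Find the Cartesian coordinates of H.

(1/2, 7/2)

Barycentric coordinates of G with respect to DEF: (1/9, 7/9, 1/9).
On side FD the E-coordinate is zero; dropping G's E-weight 7/9 and renormalizing the remaining 1/9 : 1/9 gives weights 1/2, 1/2 on F, D.
H = (1/2)·(1, 7) + (1/2)·(0, 0) = (1/2, 7/2).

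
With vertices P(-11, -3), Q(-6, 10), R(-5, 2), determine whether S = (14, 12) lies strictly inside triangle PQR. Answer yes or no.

Barycentric coordinates of S: (-162/53, -35/53, 250/53).
The three coordinates are negative, negative, positive; a point is interior exactly when all three are positive.

no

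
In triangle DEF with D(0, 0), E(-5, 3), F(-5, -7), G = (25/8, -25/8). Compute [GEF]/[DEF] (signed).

[DEF] = ½·(0·(3−(-7)) + (-5)·(-7−0) + (-5)·(0−3)) = ½·(0 + 35 + 15) = 25.
[GEF] = ½·((25/8)·(3−(-7)) + (-5)·(-7−(-25/8)) + (-5)·(-25/8−3)) = ½·(125/4 + 155/8 + 245/8) = 325/8, so the ratio is (325/8)/25 = 13/8.

13/8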